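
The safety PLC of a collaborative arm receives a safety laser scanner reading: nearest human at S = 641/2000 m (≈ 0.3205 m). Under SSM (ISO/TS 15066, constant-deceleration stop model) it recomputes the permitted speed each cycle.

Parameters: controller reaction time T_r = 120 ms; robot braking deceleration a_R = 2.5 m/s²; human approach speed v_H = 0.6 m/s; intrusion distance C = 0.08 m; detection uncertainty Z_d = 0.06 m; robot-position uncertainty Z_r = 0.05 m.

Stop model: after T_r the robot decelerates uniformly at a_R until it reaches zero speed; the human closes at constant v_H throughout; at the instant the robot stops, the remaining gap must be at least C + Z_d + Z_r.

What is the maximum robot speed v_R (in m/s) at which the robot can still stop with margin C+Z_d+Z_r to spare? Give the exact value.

at the boundary: (1/5)·v² + (9/25)·v + (-117/2000) = 0
  disc = (9/25)² − 4·(1/5)·(-117/2000) = 441/2500 ; √disc = 21/50
  v_R = (−(9/25) + 21/50) / (2·(1/5)) = 3/20 m/s
check:
braking lasts T_s = (3/20)/(5/2) = 0.0600 s
reaction-phase robot travel = 0.1500·0.1200 = 0.0180 m
braking distance = 0.1500²/(2·2.5000) = 0.0045 m
human closes 0.6000·0.1800 = 0.1080 m
residual clearance needed = 0.0800+0.0600+0.0500 = 0.1900 m
sum ≈ 0.0180+0.0045+0.1080+0.1900 ≈ 0.3205 m = S ✓

v_R_max = 3/20 m/s = 0.1500 m/s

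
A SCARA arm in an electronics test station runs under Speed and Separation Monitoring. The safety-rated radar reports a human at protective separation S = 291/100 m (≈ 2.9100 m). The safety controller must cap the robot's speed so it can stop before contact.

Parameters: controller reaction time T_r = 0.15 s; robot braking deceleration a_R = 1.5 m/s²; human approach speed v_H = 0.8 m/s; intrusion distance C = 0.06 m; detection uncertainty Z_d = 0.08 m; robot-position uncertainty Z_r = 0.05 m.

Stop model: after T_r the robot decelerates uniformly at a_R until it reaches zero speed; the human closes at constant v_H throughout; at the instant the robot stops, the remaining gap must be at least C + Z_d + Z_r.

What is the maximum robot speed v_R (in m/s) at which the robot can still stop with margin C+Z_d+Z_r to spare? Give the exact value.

quadratic (1/3)·v² + (41/60)·v + (-13/5) = 0
  disc = (41/60)² − 4·(1/3)·(-13/5) = 14161/3600 ; √disc = 119/60
  v_R = (−(41/60) + 119/60) / (2·(1/3)) = 39/20 m/s
check:
braking lasts T_s = (39/20)/(3/2) = 1.3000 s
reaction-phase robot travel = 1.9500·0.1500 = 0.2925 m
robot covers 1.9500·1.3000 − ½·1.5000·1.3000² = 1.2675 m while stopping
human closes 0.8000·1.4500 = 1.1600 m
residual clearance needed = 0.0600+0.0800+0.0500 = 0.1900 m
sum ≈ 0.2925+1.2675+1.1600+0.1900 ≈ 2.9100 m = S ✓

v_R_max = 39/20 m/s = 1.9500 m/s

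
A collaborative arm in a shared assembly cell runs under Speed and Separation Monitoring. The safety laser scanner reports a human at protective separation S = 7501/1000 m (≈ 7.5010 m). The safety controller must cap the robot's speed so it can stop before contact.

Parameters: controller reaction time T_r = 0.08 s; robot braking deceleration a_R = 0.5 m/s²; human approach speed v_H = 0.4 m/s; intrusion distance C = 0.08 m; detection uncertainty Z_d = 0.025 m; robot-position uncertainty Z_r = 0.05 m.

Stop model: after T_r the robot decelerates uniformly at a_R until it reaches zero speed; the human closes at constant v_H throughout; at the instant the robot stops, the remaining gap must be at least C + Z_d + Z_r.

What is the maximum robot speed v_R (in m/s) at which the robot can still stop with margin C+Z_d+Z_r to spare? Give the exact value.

at the boundary: (1)·v² + (22/25)·v + (-3657/500) = 0
  disc = (22/25)² − 4·(1)·(-3657/500) = 18769/625 ; √disc = 137/25
  v_R = (−(22/25) + 137/25) / (2·(1)) = 23/10 m/s
check:
stop time T_s = (23/10)/(1/2) = 4.6000 s
robot in T_r: 2.3000·0.0800 = 0.1840 m
robot covers 2.3000·4.6000 − ½·0.5000·4.6000² = 5.2900 m while stopping
human closes 0.4000·4.6800 = 1.8720 m
C+Z_d+Z_r = 0.0800+0.0250+0.0500 = 0.1550 m
sum ≈ 0.1840+5.2900+1.8720+0.1550 ≈ 7.5010 m = S ✓

v_R_max = 23/10 m/s = 2.3000 m/s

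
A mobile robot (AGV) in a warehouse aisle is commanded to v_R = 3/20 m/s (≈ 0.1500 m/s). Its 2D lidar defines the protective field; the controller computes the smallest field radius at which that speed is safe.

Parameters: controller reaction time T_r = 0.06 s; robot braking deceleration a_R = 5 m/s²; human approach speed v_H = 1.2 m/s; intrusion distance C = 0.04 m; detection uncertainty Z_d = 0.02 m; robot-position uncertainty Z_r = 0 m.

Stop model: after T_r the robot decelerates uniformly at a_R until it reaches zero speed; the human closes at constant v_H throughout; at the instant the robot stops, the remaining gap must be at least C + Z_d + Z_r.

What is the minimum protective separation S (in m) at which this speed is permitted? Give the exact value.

S_min = 717/4000 m = 0.1792 m

T_s = v_R/a_R = (3/20)/5 = 0.0300 s
robot covers v_R·T_r = 0.1500·0.0600 = 0.0090 m before braking
robot covers 0.1500·0.0300 − ½·5.0000·0.0300² = 0.0022 m while stopping
human closes 1.2000·0.0900 = 0.1080 m
C+Z_d+Z_r = 0.0400+0.0200+0.0000 = 0.0600 m
S_min ≈ 0.0090+0.0022+0.1080+0.0600  ⇒  S_min = 717/4000 m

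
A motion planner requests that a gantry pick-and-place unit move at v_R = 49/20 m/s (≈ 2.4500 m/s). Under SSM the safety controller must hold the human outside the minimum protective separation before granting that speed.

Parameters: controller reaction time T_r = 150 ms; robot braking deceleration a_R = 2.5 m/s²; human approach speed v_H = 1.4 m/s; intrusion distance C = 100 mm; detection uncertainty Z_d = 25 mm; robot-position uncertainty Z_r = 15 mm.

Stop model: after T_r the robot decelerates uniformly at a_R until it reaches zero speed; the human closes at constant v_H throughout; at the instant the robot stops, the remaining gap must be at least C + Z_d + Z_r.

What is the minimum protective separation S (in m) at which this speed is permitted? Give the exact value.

S_min = 329/100 m = 3.2900 m

T_s = v_R/a_R = (49/20)/(5/2) = 0.9800 s
reaction-phase robot travel = 2.4500·0.1500 = 0.3675 m
braking distance = 2.4500²/(2·2.5000) = 1.2005 m
human over T_r+T_s: 1.4000·(0.1500+0.9800) = 1.5820 m
C+Z_d+Z_r = 0.1000+0.0250+0.0150 = 0.1400 m
S_min ≈ 0.3675+1.2005+1.5820+0.1400  ⇒  S_min = 329/100 m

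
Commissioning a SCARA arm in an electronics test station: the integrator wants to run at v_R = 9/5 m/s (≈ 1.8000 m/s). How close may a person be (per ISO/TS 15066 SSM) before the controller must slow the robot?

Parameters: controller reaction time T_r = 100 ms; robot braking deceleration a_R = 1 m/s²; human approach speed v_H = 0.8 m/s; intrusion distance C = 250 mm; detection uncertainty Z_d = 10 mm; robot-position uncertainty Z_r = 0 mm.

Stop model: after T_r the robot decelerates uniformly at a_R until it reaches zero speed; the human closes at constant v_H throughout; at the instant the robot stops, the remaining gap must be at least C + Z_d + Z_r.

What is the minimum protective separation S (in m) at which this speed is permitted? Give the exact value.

S_min = 179/50 m = 3.5800 m

braking lasts T_s = (9/5)/1 = 1.8000 s
reaction-phase robot travel = 1.8000·0.1000 = 0.1800 m
braking distance = 1.8000²/(2·1.0000) = 1.6200 m
human closes 0.8000·1.9000 = 1.5200 m
C+Z_d+Z_r = 0.2500+0.0100+0.0000 = 0.2600 m
S_min ≈ 0.1800+1.6200+1.5200+0.2600  ⇒  S_min = 179/50 m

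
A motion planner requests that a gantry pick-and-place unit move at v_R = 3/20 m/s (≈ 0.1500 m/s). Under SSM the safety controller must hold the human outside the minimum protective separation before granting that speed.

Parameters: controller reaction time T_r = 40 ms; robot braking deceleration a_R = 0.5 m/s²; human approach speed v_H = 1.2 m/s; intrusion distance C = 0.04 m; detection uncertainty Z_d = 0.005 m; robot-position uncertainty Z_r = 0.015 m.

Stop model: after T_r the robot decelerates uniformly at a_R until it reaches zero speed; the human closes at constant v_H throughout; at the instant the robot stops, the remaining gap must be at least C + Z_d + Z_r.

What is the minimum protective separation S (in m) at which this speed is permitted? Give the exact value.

S_min = 993/2000 m = 0.4965 m

stop time T_s = (3/20)/(1/2) = 0.3000 s
reaction-phase robot travel = 0.1500·0.0400 = 0.0060 m
robot under decel: 0.1500²/(2·0.5000) = 0.0225 m
human over T_r+T_s: 1.2000·(0.0400+0.3000) = 0.4080 m
residual clearance needed = 0.0400+0.0050+0.0150 = 0.0600 m
S_min ≈ 0.0060+0.0225+0.4080+0.0600  ⇒  S_min = 993/2000 m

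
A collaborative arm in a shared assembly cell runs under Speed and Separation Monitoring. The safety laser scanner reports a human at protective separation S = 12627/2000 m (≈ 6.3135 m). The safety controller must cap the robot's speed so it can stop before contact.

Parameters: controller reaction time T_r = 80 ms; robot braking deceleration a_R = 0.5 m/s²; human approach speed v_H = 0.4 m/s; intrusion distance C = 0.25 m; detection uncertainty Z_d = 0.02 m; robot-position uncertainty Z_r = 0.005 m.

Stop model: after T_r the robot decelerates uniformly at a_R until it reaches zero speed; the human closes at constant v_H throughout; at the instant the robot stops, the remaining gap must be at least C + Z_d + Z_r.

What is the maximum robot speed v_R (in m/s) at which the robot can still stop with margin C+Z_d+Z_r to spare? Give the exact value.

at the boundary: (1)·v² + (22/25)·v + (-12013/2000) = 0
  disc = (22/25)² − 4·(1)·(-12013/2000) = 62001/2500 ; √disc = 249/50
  v_R = (−(22/25) + 249/50) / (2·(1)) = 41/20 m/s
check:
T_s = v_R/a_R = (41/20)/(1/2) = 4.1000 s
robot in T_r: 2.0500·0.0800 = 0.1640 m
robot covers 2.0500·4.1000 − ½·0.5000·4.1000² = 4.2025 m while stopping
human closes 0.4000·4.1800 = 1.6720 m
residual clearance needed = 0.2500+0.0200+0.0050 = 0.2750 m
sum ≈ 0.1640+4.2025+1.6720+0.2750 ≈ 6.3135 m = S ✓

v_R_max = 41/20 m/s = 2.0500 m/s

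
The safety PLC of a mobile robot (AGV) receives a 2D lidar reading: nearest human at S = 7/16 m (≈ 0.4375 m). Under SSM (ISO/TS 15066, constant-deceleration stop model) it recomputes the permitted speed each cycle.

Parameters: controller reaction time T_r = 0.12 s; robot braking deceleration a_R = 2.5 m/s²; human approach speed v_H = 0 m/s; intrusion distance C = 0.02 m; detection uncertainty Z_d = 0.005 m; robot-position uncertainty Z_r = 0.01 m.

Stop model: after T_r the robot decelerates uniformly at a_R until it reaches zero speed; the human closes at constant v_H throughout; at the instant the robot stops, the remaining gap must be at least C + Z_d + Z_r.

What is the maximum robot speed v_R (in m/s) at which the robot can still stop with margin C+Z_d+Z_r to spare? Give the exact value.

v_R_max = 23/20 m/s = 1.1500 m/s

collect terms ⇒ (1/5)·v_R² + (3/25)·v_R + (-161/400) = 0
  disc = (3/25)² − 4·(1/5)·(-161/400) = 841/2500 ; √disc = 29/50
  v_R = (−(3/25) + 29/50) / (2·(1/5)) = 23/20 m/s
check:
stop time T_s = (23/20)/(5/2) = 0.4600 s
robot covers v_R·T_r = 1.1500·0.1200 = 0.1380 m before braking
robot under decel: 1.1500²/(2·2.5000) = 0.2645 m
person approaches 0.0000·(0.1200+0.4600) = 0.0000 m
margins: 0.0200+0.0050+0.0100 = 0.0350 m
sum ≈ 0.1380+0.2645+0.0000+0.0350 ≈ 0.4375 m = S ✓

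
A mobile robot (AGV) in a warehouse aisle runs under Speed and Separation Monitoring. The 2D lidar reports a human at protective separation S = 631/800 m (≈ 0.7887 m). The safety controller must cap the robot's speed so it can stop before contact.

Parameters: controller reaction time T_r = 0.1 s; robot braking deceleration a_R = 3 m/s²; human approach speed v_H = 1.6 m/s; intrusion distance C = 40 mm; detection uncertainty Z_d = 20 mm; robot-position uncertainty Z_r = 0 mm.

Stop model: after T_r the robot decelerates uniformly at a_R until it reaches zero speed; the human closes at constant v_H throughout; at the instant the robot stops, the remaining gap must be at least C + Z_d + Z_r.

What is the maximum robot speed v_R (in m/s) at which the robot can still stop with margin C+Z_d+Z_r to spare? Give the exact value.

v_R_max = 3/4 m/s = 0.7500 m/s

at the boundary: (1/6)·v² + (19/30)·v + (-91/160) = 0
  disc = (19/30)² − 4·(1/6)·(-91/160) = 2809/3600 ; √disc = 53/60
  v_R = (−(19/30) + 53/60) / (2·(1/6)) = 3/4 m/s
check:
T_s = v_R/a_R = (3/4)/3 = 0.2500 s
robot covers v_R·T_r = 0.7500·0.1000 = 0.0750 m before braking
robot under decel: 0.7500²/(2·3.0000) = 0.0938 m
person approaches 1.6000·(0.1000+0.2500) = 0.5600 m
margins: 0.0400+0.0200+0.0000 = 0.0600 m
sum ≈ 0.0750+0.0938+0.5600+0.0600 ≈ 0.7887 m = S ✓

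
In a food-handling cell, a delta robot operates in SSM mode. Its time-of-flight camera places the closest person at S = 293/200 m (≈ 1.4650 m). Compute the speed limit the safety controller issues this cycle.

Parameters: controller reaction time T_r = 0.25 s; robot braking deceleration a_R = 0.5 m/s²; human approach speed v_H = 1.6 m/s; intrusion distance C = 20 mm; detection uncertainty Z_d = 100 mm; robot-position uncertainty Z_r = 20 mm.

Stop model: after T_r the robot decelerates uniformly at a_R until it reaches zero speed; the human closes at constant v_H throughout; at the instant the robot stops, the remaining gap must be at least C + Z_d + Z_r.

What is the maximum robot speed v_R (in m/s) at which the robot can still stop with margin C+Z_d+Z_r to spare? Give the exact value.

quadratic (1)·v² + (69/20)·v + (-37/40) = 0
  disc = (69/20)² − 4·(1)·(-37/40) = 6241/400 ; √disc = 79/20
  v_R = (−(69/20) + 79/20) / (2·(1)) = 1/4 m/s
check:
T_s = v_R/a_R = (1/4)/(1/2) = 0.5000 s
robot covers v_R·T_r = 0.2500·0.2500 = 0.0625 m before braking
braking distance = 0.2500²/(2·0.5000) = 0.0625 m
human over T_r+T_s: 1.6000·(0.2500+0.5000) = 1.2000 m
residual clearance needed = 0.0200+0.1000+0.0200 = 0.1400 m
sum ≈ 0.0625+0.0625+1.2000+0.1400 ≈ 1.4650 m = S ✓

v_R_max = 1/4 m/s = 0.2500 m/s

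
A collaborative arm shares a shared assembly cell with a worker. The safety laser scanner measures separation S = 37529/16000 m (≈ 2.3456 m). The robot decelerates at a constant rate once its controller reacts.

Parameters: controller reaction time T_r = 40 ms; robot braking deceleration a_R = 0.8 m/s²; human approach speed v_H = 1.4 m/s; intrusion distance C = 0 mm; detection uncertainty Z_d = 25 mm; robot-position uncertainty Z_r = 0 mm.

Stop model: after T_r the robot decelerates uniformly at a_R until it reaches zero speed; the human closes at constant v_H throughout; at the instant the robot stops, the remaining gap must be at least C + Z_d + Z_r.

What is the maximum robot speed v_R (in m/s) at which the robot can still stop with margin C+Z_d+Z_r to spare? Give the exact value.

quadratic (5/8)·v² + (179/100)·v + (-36233/16000) = 0
  disc = (179/100)² − 4·(5/8)·(-36233/16000) = 1418481/160000 ; √disc = 1191/400
  v_R = (−(179/100) + 1191/400) / (2·(5/8)) = 19/20 m/s
check:
stop time T_s = (19/20)/(4/5) = 1.1875 s
robot covers v_R·T_r = 0.9500·0.0400 = 0.0380 m before braking
braking distance = 0.9500²/(2·0.8000) = 0.5641 m
human over T_r+T_s: 1.4000·(0.0400+1.1875) = 1.7185 m
C+Z_d+Z_r = 0.0000+0.0250+0.0000 = 0.0250 m
sum ≈ 0.0380+0.5641+1.7185+0.0250 ≈ 2.3456 m = S ✓

v_R_max = 19/20 m/s = 0.9500 m/s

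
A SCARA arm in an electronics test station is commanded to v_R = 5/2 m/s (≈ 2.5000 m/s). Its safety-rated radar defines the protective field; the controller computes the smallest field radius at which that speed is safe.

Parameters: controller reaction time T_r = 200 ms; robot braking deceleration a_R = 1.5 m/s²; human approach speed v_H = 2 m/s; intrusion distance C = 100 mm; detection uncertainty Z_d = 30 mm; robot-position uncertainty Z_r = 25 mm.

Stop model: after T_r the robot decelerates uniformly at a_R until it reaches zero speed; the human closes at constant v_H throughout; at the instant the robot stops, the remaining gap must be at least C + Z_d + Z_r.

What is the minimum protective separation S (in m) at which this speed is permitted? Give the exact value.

S_min = 3883/600 m = 6.4717 m

T_s = v_R/a_R = (5/2)/(3/2) = 1.6667 s
robot in T_r: 2.5000·0.2000 = 0.5000 m
robot covers 2.5000·1.6667 − ½·1.5000·1.6667² = 2.0833 m while stopping
person approaches 2.0000·(0.2000+1.6667) = 3.7333 m
margins: 0.1000+0.0300+0.0250 = 0.1550 m
S_min ≈ 0.5000+2.0833+3.7333+0.1550  ⇒  S_min = 3883/600 m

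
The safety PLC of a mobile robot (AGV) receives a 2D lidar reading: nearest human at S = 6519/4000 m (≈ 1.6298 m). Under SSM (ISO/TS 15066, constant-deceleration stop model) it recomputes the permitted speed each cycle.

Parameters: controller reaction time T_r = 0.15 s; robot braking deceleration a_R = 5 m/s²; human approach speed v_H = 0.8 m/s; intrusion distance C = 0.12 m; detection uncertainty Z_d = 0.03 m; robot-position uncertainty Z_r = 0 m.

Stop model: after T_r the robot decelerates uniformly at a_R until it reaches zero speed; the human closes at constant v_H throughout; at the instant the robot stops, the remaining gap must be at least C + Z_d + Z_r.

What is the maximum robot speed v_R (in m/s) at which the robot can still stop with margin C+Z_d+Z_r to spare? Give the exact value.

v_R_max = 49/20 m/s = 2.4500 m/s

at the boundary: (1/10)·v² + (31/100)·v + (-5439/4000) = 0
  disc = (31/100)² − 4·(1/10)·(-5439/4000) = 16/25 ; √disc = 4/5
  v_R = (−(31/100) + 4/5) / (2·(1/10)) = 49/20 m/s
check:
stop time T_s = (49/20)/5 = 0.4900 s
reaction-phase robot travel = 2.4500·0.1500 = 0.3675 m
braking distance = 2.4500²/(2·5.0000) = 0.6002 m
person approaches 0.8000·(0.1500+0.4900) = 0.5120 m
margins: 0.1200+0.0300+0.0000 = 0.1500 m
sum ≈ 0.3675+0.6002+0.5120+0.1500 ≈ 1.6298 m = S ✓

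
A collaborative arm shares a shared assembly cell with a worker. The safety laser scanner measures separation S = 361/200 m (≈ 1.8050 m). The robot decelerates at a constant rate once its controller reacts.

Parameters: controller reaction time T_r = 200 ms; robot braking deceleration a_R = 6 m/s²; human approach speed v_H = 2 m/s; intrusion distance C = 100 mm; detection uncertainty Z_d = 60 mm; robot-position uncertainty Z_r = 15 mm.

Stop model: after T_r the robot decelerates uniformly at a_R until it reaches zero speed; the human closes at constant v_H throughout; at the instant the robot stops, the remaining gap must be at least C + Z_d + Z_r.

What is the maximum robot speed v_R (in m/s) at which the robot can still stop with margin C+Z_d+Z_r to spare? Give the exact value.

v_R_max = 9/5 m/s = 1.8000 m/s

at the boundary: (1/12)·v² + (8/15)·v + (-123/100) = 0
  disc = (8/15)² − 4·(1/12)·(-123/100) = 25/36 ; √disc = 5/6
  v_R = (−(8/15) + 5/6) / (2·(1/12)) = 9/5 m/s
check:
T_s = v_R/a_R = (9/5)/6 = 0.3000 s
robot in T_r: 1.8000·0.2000 = 0.3600 m
braking distance = 1.8000²/(2·6.0000) = 0.2700 m
human closes 2.0000·0.5000 = 1.0000 m
C+Z_d+Z_r = 0.1000+0.0600+0.0150 = 0.1750 m
sum ≈ 0.3600+0.2700+1.0000+0.1750 ≈ 1.8050 m = S ✓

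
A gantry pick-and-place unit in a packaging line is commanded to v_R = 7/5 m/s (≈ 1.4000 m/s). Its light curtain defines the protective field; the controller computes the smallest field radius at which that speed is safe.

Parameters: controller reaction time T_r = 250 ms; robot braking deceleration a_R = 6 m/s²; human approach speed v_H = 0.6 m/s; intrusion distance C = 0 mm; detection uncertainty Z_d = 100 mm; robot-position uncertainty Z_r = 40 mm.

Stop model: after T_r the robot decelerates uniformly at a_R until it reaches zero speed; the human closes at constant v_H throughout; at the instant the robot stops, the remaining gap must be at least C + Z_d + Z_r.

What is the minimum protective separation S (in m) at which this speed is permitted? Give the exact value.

S_min = 283/300 m = 0.9433 m

stop time T_s = (7/5)/6 = 0.2333 s
robot covers v_R·T_r = 1.4000·0.2500 = 0.3500 m before braking
robot under decel: 1.4000²/(2·6.0000) = 0.1633 m
human over T_r+T_s: 0.6000·(0.2500+0.2333) = 0.2900 m
margins: 0.0000+0.1000+0.0400 = 0.1400 m
S_min ≈ 0.3500+0.1633+0.2900+0.1400  ⇒  S_min = 283/300 m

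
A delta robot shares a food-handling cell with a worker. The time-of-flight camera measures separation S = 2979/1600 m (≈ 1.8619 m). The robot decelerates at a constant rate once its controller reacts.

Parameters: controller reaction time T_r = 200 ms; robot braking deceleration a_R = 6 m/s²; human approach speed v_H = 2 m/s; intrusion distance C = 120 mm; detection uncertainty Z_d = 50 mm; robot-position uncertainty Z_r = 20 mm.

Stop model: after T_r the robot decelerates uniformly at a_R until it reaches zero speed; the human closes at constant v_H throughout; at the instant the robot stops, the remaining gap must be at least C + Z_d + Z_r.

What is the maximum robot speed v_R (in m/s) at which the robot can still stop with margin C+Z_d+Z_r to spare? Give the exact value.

v_R_max = 37/20 m/s = 1.8500 m/s

quadratic (1/12)·v² + (8/15)·v + (-407/320) = 0
  disc = (8/15)² − 4·(1/12)·(-407/320) = 10201/14400 ; √disc = 101/120
  v_R = (−(8/15) + 101/120) / (2·(1/12)) = 37/20 m/s
check:
T_s = v_R/a_R = (37/20)/6 = 0.3083 s
robot in T_r: 1.8500·0.2000 = 0.3700 m
robot covers 1.8500·0.3083 − ½·6.0000·0.3083² = 0.2852 m while stopping
person approaches 2.0000·(0.2000+0.3083) = 1.0167 m
margins: 0.1200+0.0500+0.0200 = 0.1900 m
sum ≈ 0.3700+0.2852+1.0167+0.1900 ≈ 1.8619 m = S ✓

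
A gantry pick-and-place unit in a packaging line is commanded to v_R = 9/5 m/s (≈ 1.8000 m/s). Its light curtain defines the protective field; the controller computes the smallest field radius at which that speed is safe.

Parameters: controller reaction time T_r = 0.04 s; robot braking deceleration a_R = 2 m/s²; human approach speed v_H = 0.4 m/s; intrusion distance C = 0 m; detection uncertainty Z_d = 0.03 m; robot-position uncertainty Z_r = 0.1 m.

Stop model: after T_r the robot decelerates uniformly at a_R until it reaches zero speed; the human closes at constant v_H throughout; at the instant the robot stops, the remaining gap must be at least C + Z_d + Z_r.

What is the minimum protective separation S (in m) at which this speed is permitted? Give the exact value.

stop time T_s = (9/5)/2 = 0.9000 s
robot covers v_R·T_r = 1.8000·0.0400 = 0.0720 m before braking
braking distance = 1.8000²/(2·2.0000) = 0.8100 m
human closes 0.4000·0.9400 = 0.3760 m
margins: 0.0000+0.0300+0.1000 = 0.1300 m
S_min ≈ 0.0720+0.8100+0.3760+0.1300  ⇒  S_min = 347/250 m

S_min = 347/250 m = 1.3880 m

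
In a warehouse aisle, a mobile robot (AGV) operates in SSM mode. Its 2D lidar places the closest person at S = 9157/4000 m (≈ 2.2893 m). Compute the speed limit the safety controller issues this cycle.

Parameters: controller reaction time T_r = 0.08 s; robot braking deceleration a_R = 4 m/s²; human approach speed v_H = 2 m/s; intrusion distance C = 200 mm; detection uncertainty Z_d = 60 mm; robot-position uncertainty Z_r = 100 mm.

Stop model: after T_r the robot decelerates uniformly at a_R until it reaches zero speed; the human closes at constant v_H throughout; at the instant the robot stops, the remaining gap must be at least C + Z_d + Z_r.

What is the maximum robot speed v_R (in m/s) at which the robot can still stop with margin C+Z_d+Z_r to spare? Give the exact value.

collect terms ⇒ (1/8)·v_R² + (29/50)·v_R + (-7077/4000) = 0
  disc = (29/50)² − 4·(1/8)·(-7077/4000) = 48841/40000 ; √disc = 221/200
  v_R = (−(29/50) + 221/200) / (2·(1/8)) = 21/10 m/s
check:
braking lasts T_s = (21/10)/4 = 0.5250 s
reaction-phase robot travel = 2.1000·0.0800 = 0.1680 m
robot under decel: 2.1000²/(2·4.0000) = 0.5513 m
person approaches 2.0000·(0.0800+0.5250) = 1.2100 m
residual clearance needed = 0.2000+0.0600+0.1000 = 0.3600 m
sum ≈ 0.1680+0.5513+1.2100+0.3600 ≈ 2.2893 m = S ✓

v_R_max = 21/10 m/s = 2.1000 m/s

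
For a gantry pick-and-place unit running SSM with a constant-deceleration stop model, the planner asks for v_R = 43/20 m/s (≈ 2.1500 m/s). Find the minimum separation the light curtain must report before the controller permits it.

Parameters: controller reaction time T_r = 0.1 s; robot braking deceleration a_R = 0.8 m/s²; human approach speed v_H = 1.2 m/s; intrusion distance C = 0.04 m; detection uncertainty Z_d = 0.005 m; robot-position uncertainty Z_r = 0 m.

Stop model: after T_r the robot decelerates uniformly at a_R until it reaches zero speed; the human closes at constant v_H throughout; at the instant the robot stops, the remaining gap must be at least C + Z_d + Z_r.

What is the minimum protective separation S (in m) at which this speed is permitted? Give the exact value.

braking lasts T_s = (43/20)/(4/5) = 2.6875 s
robot in T_r: 2.1500·0.1000 = 0.2150 m
robot under decel: 2.1500²/(2·0.8000) = 2.8891 m
person approaches 1.2000·(0.1000+2.6875) = 3.3450 m
residual clearance needed = 0.0400+0.0050+0.0000 = 0.0450 m
S_min ≈ 0.2150+2.8891+3.3450+0.0450  ⇒  S_min = 20781/3200 m

S_min = 20781/3200 m = 6.4941 m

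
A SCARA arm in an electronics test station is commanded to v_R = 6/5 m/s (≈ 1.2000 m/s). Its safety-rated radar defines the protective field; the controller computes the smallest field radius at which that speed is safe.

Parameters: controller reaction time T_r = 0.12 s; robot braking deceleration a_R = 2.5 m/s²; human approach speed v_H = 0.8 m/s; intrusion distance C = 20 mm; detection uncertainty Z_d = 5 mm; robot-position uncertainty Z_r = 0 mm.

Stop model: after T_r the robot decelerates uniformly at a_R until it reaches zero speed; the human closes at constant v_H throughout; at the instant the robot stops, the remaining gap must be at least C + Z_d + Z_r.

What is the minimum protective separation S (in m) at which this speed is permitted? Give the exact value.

stop time T_s = (6/5)/(5/2) = 0.4800 s
robot covers v_R·T_r = 1.2000·0.1200 = 0.1440 m before braking
robot under decel: 1.2000²/(2·2.5000) = 0.2880 m
human over T_r+T_s: 0.8000·(0.1200+0.4800) = 0.4800 m
residual clearance needed = 0.0200+0.0050+0.0000 = 0.0250 m
S_min ≈ 0.1440+0.2880+0.4800+0.0250  ⇒  S_min = 937/1000 m

S_min = 937/1000 m = 0.9370 m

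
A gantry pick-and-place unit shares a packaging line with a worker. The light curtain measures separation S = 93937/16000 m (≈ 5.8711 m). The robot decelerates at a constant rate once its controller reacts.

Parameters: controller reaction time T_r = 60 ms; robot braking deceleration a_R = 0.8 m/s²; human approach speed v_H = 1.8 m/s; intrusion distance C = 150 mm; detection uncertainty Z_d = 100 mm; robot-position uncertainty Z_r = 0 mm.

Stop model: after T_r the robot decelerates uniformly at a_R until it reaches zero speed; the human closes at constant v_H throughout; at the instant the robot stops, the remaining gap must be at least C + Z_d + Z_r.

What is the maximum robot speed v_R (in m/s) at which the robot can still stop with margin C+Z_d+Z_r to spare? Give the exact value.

v_R_max = 33/20 m/s = 1.6500 m/s

quadratic (5/8)·v² + (231/100)·v + (-88209/16000) = 0
  disc = (231/100)² − 4·(5/8)·(-88209/16000) = 3059001/160000 ; √disc = 1749/400
  v_R = (−(231/100) + 1749/400) / (2·(5/8)) = 33/20 m/s
check:
braking lasts T_s = (33/20)/(4/5) = 2.0625 s
reaction-phase robot travel = 1.6500·0.0600 = 0.0990 m
robot under decel: 1.6500²/(2·0.8000) = 1.7016 m
person approaches 1.8000·(0.0600+2.0625) = 3.8205 m
C+Z_d+Z_r = 0.1500+0.1000+0.0000 = 0.2500 m
sum ≈ 0.0990+1.7016+3.8205+0.2500 ≈ 5.8711 m = S ✓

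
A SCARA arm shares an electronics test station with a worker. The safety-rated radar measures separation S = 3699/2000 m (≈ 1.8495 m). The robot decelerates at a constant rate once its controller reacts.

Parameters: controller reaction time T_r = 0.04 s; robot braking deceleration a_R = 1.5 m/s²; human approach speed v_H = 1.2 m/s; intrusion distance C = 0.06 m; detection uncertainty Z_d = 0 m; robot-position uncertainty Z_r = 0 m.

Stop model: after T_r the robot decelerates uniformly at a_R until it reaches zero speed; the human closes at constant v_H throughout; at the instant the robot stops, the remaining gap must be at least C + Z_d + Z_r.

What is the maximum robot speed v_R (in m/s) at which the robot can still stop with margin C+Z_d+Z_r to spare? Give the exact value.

v_R_max = 27/20 m/s = 1.3500 m/s

at the boundary: (1/3)·v² + (21/25)·v + (-3483/2000) = 0
  disc = (21/25)² − 4·(1/3)·(-3483/2000) = 7569/2500 ; √disc = 87/50
  v_R = (−(21/25) + 87/50) / (2·(1/3)) = 27/20 m/s
check:
braking lasts T_s = (27/20)/(3/2) = 0.9000 s
robot in T_r: 1.3500·0.0400 = 0.0540 m
braking distance = 1.3500²/(2·1.5000) = 0.6075 m
human closes 1.2000·0.9400 = 1.1280 m
C+Z_d+Z_r = 0.0600+0.0000+0.0000 = 0.0600 m
sum ≈ 0.0540+0.6075+1.1280+0.0600 ≈ 1.8495 m = S ✓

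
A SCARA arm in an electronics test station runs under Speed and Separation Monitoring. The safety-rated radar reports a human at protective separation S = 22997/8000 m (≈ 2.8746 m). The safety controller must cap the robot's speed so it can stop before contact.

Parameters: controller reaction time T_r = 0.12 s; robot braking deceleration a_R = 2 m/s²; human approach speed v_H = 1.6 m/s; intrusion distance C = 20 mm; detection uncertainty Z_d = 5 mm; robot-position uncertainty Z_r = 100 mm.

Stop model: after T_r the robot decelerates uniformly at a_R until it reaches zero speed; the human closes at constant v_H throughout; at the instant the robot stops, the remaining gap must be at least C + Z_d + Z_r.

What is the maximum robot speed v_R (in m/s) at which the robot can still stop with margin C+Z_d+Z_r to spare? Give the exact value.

quadratic (1/4)·v² + (23/25)·v + (-20461/8000) = 0
  disc = (23/25)² − 4·(1/4)·(-20461/8000) = 136161/40000 ; √disc = 369/200
  v_R = (−(23/25) + 369/200) / (2·(1/4)) = 37/20 m/s
check:
T_s = v_R/a_R = (37/20)/2 = 0.9250 s
reaction-phase robot travel = 1.8500·0.1200 = 0.2220 m
robot under decel: 1.8500²/(2·2.0000) = 0.8556 m
human over T_r+T_s: 1.6000·(0.1200+0.9250) = 1.6720 m
margins: 0.0200+0.0050+0.1000 = 0.1250 m
sum ≈ 0.2220+0.8556+1.6720+0.1250 ≈ 2.8746 m = S ✓

v_R_max = 37/20 m/s = 1.8500 m/s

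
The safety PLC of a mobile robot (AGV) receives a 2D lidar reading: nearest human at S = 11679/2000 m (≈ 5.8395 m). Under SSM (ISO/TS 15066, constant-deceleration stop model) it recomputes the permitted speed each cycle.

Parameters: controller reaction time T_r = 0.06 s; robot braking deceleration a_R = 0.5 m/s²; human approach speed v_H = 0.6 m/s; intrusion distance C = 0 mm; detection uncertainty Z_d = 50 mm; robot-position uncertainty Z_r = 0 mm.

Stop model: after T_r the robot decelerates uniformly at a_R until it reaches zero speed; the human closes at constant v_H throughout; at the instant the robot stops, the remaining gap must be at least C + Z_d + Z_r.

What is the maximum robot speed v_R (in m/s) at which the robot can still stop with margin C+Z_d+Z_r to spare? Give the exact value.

collect terms ⇒ (1)·v_R² + (63/50)·v_R + (-11507/2000) = 0
  disc = (63/50)² − 4·(1)·(-11507/2000) = 15376/625 ; √disc = 124/25
  v_R = (−(63/50) + 124/25) / (2·(1)) = 37/20 m/s
check:
T_s = v_R/a_R = (37/20)/(1/2) = 3.7000 s
robot covers v_R·T_r = 1.8500·0.0600 = 0.1110 m before braking
braking distance = 1.8500²/(2·0.5000) = 3.4225 m
human closes 0.6000·3.7600 = 2.2560 m
margins: 0.0000+0.0500+0.0000 = 0.0500 m
sum ≈ 0.1110+3.4225+2.2560+0.0500 ≈ 5.8395 m = S ✓

v_R_max = 37/20 m/s = 1.8500 m/s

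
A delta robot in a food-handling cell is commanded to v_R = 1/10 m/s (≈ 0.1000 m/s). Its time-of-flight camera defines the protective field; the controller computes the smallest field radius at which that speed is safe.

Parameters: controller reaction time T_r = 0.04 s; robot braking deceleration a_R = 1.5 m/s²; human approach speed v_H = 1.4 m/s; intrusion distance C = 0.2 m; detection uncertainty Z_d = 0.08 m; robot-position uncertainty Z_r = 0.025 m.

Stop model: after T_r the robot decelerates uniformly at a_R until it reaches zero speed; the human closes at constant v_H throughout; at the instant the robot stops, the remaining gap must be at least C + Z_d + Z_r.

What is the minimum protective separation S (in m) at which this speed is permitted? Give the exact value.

S_min = 277/600 m = 0.4617 m

stop time T_s = (1/10)/(3/2) = 0.0667 s
robot covers v_R·T_r = 0.1000·0.0400 = 0.0040 m before braking
robot covers 0.1000·0.0667 − ½·1.5000·0.0667² = 0.0033 m while stopping
human closes 1.4000·0.1067 = 0.1493 m
residual clearance needed = 0.2000+0.0800+0.0250 = 0.3050 m
S_min ≈ 0.0040+0.0033+0.1493+0.3050  ⇒  S_min = 277/600 m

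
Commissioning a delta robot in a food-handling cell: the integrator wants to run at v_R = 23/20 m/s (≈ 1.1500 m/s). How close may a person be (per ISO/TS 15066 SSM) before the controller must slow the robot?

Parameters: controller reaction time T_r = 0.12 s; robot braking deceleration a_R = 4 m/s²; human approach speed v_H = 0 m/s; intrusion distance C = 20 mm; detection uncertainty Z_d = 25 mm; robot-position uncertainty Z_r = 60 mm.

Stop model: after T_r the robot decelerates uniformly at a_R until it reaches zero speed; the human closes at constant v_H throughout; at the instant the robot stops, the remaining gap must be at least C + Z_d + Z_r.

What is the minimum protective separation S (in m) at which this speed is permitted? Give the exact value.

S_min = 6533/16000 m = 0.4083 m

T_s = v_R/a_R = (23/20)/4 = 0.2875 s
robot covers v_R·T_r = 1.1500·0.1200 = 0.1380 m before braking
robot under decel: 1.1500²/(2·4.0000) = 0.1653 m
person approaches 0.0000·(0.1200+0.2875) = 0.0000 m
margins: 0.0200+0.0250+0.0600 = 0.1050 m
S_min ≈ 0.1380+0.1653+0.0000+0.1050  ⇒  S_min = 6533/16000 m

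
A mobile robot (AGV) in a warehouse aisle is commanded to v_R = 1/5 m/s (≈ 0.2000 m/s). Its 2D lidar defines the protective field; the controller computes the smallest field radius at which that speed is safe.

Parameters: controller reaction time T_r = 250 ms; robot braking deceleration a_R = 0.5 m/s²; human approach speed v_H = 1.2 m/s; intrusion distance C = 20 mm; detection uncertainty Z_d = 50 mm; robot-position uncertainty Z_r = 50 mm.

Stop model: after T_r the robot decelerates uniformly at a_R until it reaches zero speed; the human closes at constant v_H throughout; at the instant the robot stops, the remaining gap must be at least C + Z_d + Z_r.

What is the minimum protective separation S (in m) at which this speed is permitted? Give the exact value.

braking lasts T_s = (1/5)/(1/2) = 0.4000 s
robot in T_r: 0.2000·0.2500 = 0.0500 m
robot covers 0.2000·0.4000 − ½·0.5000·0.4000² = 0.0400 m while stopping
human over T_r+T_s: 1.2000·(0.2500+0.4000) = 0.7800 m
C+Z_d+Z_r = 0.0200+0.0500+0.0500 = 0.1200 m
S_min ≈ 0.0500+0.0400+0.7800+0.1200  ⇒  S_min = 99/100 m

S_min = 99/100 m = 0.9900 m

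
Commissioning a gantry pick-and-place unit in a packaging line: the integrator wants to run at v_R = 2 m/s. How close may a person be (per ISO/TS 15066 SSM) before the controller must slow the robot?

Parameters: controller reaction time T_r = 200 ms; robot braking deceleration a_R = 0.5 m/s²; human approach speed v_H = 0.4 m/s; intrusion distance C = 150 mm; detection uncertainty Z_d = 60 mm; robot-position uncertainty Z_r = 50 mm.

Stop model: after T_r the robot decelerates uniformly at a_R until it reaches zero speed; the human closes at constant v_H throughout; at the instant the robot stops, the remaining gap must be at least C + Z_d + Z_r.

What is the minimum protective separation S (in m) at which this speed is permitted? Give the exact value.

S_min = 317/50 m = 6.3400 m

stop time T_s = 2/(1/2) = 4.0000 s
reaction-phase robot travel = 2.0000·0.2000 = 0.4000 m
robot covers 2.0000·4.0000 − ½·0.5000·4.0000² = 4.0000 m while stopping
human over T_r+T_s: 0.4000·(0.2000+4.0000) = 1.6800 m
C+Z_d+Z_r = 0.1500+0.0600+0.0500 = 0.2600 m
S_min ≈ 0.4000+4.0000+1.6800+0.2600  ⇒  S_min = 317/50 m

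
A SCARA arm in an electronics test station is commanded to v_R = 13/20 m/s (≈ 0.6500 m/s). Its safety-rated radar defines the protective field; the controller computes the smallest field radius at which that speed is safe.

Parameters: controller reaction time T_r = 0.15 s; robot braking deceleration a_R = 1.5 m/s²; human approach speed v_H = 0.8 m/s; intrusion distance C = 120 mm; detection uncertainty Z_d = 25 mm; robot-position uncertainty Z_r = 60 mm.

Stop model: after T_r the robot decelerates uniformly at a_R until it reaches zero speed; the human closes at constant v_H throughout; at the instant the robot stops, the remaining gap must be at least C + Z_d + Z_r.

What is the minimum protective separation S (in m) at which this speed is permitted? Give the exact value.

T_s = v_R/a_R = (13/20)/(3/2) = 0.4333 s
robot covers v_R·T_r = 0.6500·0.1500 = 0.0975 m before braking
robot under decel: 0.6500²/(2·1.5000) = 0.1408 m
person approaches 0.8000·(0.1500+0.4333) = 0.4667 m
margins: 0.1200+0.0250+0.0600 = 0.2050 m
S_min ≈ 0.0975+0.1408+0.4667+0.2050  ⇒  S_min = 91/100 m

S_min = 91/100 m = 0.9100 m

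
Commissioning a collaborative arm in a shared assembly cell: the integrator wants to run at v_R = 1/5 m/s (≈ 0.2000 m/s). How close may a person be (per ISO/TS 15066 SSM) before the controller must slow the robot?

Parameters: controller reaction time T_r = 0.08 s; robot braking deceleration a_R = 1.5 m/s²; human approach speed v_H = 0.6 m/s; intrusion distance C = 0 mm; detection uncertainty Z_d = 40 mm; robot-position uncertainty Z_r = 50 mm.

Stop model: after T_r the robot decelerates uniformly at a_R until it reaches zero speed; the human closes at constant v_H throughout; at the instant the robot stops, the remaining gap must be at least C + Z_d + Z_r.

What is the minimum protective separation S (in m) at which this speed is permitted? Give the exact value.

stop time T_s = (1/5)/(3/2) = 0.1333 s
robot in T_r: 0.2000·0.0800 = 0.0160 m
robot covers 0.2000·0.1333 − ½·1.5000·0.1333² = 0.0133 m while stopping
human closes 0.6000·0.2133 = 0.1280 m
residual clearance needed = 0.0000+0.0400+0.0500 = 0.0900 m
S_min ≈ 0.0160+0.0133+0.1280+0.0900  ⇒  S_min = 371/1500 m

S_min = 371/1500 m = 0.2473 m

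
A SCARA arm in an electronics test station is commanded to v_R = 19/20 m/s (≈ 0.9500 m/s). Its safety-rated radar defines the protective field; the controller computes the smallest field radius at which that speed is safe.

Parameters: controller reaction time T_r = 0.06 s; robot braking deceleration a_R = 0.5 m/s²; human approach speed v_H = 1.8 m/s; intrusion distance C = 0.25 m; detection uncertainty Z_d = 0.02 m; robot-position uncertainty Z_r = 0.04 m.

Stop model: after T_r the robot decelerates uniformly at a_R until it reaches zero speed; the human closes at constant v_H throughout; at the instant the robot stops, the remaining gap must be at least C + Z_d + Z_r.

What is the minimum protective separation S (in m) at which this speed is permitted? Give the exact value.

S_min = 1919/400 m = 4.7975 m

braking lasts T_s = (19/20)/(1/2) = 1.9000 s
robot covers v_R·T_r = 0.9500·0.0600 = 0.0570 m before braking
robot covers 0.9500·1.9000 − ½·0.5000·1.9000² = 0.9025 m while stopping
human closes 1.8000·1.9600 = 3.5280 m
margins: 0.2500+0.0200+0.0400 = 0.3100 m
S_min ≈ 0.0570+0.9025+3.5280+0.3100  ⇒  S_min = 1919/400 m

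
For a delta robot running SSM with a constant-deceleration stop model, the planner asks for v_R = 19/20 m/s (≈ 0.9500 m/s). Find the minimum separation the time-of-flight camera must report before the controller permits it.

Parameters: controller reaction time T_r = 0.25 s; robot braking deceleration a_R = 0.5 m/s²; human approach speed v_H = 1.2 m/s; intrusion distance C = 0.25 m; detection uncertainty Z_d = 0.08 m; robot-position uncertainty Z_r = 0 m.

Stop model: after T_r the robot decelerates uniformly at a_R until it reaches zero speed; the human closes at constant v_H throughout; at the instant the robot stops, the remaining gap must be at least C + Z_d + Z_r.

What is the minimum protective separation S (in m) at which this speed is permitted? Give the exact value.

S_min = 81/20 m = 4.0500 m

stop time T_s = (19/20)/(1/2) = 1.9000 s
robot covers v_R·T_r = 0.9500·0.2500 = 0.2375 m before braking
braking distance = 0.9500²/(2·0.5000) = 0.9025 m
human over T_r+T_s: 1.2000·(0.2500+1.9000) = 2.5800 m
residual clearance needed = 0.2500+0.0800+0.0000 = 0.3300 m
S_min ≈ 0.2375+0.9025+2.5800+0.3300  ⇒  S_min = 81/20 m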